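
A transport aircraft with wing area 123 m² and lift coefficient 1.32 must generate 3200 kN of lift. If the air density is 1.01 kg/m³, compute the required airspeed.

L = ½ρv²S·CL ⇒ v = √(2L/(ρ·S·CL))
v = √(2 × 3.2×10^6 / (1.01 × 123 × 1.32)) = √39030 = 198 m/s

v = 198 m/s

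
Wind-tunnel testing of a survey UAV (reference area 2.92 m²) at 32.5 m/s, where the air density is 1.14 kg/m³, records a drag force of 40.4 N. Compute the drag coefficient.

CD = 0.023

From D = ½ρv²S·CD, rearranging gives CD = 2D/(ρv²S).
CD = 2 × 40.4 / (1.14 × 32.5² × 2.92) = 0.023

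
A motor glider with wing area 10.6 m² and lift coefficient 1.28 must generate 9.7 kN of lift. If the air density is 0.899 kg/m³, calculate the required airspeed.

L = ½ρv²S·CL ⇒ v = √(2L/(ρ·S·CL))
v = √(2 × 9700 / (0.899 × 10.6 × 1.28)) = √1590 = 39.9 m/s

v = 39.9 m/s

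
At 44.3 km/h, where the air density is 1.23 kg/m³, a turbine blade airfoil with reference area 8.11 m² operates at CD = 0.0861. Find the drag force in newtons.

Convert speed: v = 44.3 km/h ÷ 3.6 = 12.31 m/s.
D = ½ρv²S·CD = ½ × 1.23 × 12.31² × 8.11 × 0.0861 = 65 N

D = 65 N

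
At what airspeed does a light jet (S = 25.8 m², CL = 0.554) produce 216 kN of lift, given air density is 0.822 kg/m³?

v = 192 m/s

L = ½ρv²S·CL ⇒ v = √(2L/(ρ·S·CL))
v = √(2 × 2.16×10^5 / (0.822 × 25.8 × 0.554)) = √36770 = 192 m/s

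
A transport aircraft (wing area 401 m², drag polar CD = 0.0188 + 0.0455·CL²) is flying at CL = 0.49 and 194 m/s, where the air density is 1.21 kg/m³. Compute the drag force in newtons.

D = 2.71×10^5 N

CD = 0.0188 + 0.0455 × 0.49² = 0.02972
D = ½ρv²S·CD = ½ × 1.21 × 194² × 401 × 0.02972 = 2.71×10^5 N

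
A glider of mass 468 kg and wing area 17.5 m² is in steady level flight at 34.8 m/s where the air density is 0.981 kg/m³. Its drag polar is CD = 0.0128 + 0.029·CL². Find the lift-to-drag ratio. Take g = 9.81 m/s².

L/D = 23.9

In steady level flight, lift balances weight: W = mg = 468 × 9.81 = 4591.1 N.
q = ½ρv² = ½ × 0.981 × 34.8² = 594 Pa.
Required CL = L/(qS) = 4591.1/(594·17.5) = 0.4417.
CD = 0.0128 + 0.029 × 0.4417² = 0.01846.
L/D = CL/CD = 0.4417 / 0.01846 = 23.9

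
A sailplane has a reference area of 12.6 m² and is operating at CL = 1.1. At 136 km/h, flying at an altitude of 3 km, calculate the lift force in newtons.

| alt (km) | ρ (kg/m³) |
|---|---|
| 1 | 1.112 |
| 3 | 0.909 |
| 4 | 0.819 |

At 3 km, from the table: ρ = 0.909 kg/m³.
Convert speed: v = 136 km/h ÷ 3.6 = 37.78 m/s.
Dynamic pressure q = ½ρv² = ½ × 0.909 × 37.78² = 648.6 Pa.
L = q·S·CL = 648.6 × 12.6 × 1.1 = 8990 N ≈ 8.99 kN

L = 8990 N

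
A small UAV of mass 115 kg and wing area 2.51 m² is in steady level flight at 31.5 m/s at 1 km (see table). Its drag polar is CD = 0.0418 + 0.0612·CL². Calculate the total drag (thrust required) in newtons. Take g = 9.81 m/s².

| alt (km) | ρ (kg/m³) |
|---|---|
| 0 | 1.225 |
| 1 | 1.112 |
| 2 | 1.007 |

At 1 km, from the table: ρ = 1.112 kg/m³.
Level flight ⇒ L = W = m·g = 115 × 9.81 = 1128.2 N.
q = ½ρv² = ½ × 1.112 × 31.5² = 551.7 Pa.
CL = 2W/(ρv²S) = 2×1128.2/(1.112×31.5²×2.51) = 0.8147.
CD = 0.0418 + 0.0612 × 0.8147² = 0.08242.
D = q·S·CD = 551.7 × 2.51 × 0.08242 = 114.1 N

D = 114 N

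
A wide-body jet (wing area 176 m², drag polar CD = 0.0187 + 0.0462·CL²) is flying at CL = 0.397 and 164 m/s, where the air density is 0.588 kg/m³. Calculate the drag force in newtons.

CD = 0.0187 + 0.0462 × 0.397² = 0.02598
D = ½ρv²S·CD = ½ × 0.588 × 164² × 176 × 0.02598 = 36200 N

D = 36200 N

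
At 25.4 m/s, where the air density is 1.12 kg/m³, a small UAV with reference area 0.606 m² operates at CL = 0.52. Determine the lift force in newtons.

L = 114 N

L = ½ρv²S·CL = ½ × 1.12 × 25.4² × 0.606 × 0.52 = 114 N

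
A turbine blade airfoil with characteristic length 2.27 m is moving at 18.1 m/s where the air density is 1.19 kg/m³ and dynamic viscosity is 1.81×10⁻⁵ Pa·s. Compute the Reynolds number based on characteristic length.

Re = ρ·v·c/μ = 1.19 × 18.1 × 2.27 / (1.81×10⁻⁵) = 2.7×10^6

Re = 2.7×10^6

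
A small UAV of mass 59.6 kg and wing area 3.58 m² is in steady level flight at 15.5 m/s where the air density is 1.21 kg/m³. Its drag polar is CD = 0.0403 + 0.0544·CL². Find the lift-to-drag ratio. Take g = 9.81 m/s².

L/D = 10.3

Weight W = mg = 59.6 × 9.81 = 584.68 N; in level flight L = W.
q = ½ρv² = ½ × 1.21 × 15.5² = 145.4 Pa.
Required CL = L/(qS) = 584.68/(145.4·3.58) = 1.124.
CD = 0.0403 + 0.0544 × 1.124² = 0.109.
L/D = CL/CD = 1.124 / 0.109 = 10.3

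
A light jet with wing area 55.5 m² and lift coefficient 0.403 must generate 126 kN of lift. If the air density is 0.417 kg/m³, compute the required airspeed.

v = 164 m/s

L = ½ρv²S·CL ⇒ v = √(2L/(ρ·S·CL))
v = √(2 × 1.26×10^5 / (0.417 × 55.5 × 0.403)) = √27020 = 164 m/s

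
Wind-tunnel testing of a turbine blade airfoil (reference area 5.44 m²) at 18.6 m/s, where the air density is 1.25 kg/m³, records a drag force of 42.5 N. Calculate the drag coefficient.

CD = 0.0361

From D = ½ρv²S·CD, rearranging gives CD = 2D/(ρv²S).
CD = 2 × 42.5 / (1.25 × 18.6² × 5.44) = 0.0361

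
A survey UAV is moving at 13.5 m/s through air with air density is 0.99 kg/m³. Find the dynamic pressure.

q = ½ρv² = ½ × 0.99 × 13.5² = 90.2 Pa

q = 90.2 Pa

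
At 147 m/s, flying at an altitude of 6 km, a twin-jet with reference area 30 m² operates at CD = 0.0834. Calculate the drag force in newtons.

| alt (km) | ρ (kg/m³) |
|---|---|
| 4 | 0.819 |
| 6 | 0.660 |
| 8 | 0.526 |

D = 17800 N

At 6 km, from the table: ρ = 0.660 kg/m³.
D = ½ρv²S·CD = ½ × 0.66 × 147² × 30 × 0.0834 = 17800 N ≈ 17.8 kN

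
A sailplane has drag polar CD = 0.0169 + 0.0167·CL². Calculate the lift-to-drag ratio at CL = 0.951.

CD = 0.0169 + 0.0167 × 0.951² = 0.032
L/D = CL/CD = 0.951 / 0.032 = 29.7

L/D = 29.7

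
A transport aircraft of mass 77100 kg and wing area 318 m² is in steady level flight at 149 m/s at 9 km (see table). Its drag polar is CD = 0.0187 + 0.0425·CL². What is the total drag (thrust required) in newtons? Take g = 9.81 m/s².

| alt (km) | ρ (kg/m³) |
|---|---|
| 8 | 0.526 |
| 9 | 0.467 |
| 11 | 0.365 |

D = 45600 N

At 9 km, from the table: ρ = 0.467 kg/m³.
Weight W = mg = 77100 × 9.81 = 7.5635×10^5 N; in level flight L = W.
q = ½ρv² = ½ × 0.467 × 149² = 5184 Pa.
CL = W/(q·S) = 7.5635×10^5 / (5184 × 318) = 0.4588.
CD = 0.0187 + 0.0425 × 0.4588² = 0.02765.
D = q·S·CD = 5184 × 318 × 0.02765 = 45580 N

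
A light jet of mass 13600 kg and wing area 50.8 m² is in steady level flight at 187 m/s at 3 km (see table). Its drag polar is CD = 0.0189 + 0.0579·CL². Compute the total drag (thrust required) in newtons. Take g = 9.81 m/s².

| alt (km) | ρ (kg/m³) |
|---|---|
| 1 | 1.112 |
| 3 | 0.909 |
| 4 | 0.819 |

At 3 km, from the table: ρ = 0.909 kg/m³.
In steady level flight, lift balances weight: W = mg = 13600 × 9.81 = 1.3342×10^5 N.
Dynamic pressure q = 0.5 × 0.909 × 187² = 15890 Pa.
Required CL = L/(qS) = 1.3342×10^5/(15890·50.8) = 0.1652.
CD = 0.0189 + 0.0579 × 0.1652² = 0.02048.
D = q·S·CD = 15890 × 50.8 × 0.02048 = 16540 N

D = 16500 N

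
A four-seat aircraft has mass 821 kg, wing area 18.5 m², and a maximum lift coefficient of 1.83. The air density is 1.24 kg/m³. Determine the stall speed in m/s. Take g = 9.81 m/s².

At stall, lift equals weight: L = W = m·g = 821 × 9.81 = 8054 N.
V_stall = √(2W/(ρ·S·CL,max)) = √(2 × 8054 / (1.24 × 18.5 × 1.83))
V_stall = √383.7 = 19.6 m/s

V_stall = 19.6 m/s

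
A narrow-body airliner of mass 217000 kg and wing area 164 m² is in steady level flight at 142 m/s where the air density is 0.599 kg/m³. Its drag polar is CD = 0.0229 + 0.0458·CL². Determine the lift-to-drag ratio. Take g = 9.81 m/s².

L/D = 9.17

In steady level flight, lift balances weight: W = mg = 217000 × 9.81 = 2.1288×10^6 N.
q = ½ρv² = ½ × 0.599 × 142² = 6039 Pa.
Required CL = L/(qS) = 2.1288×10^6/(6039·164) = 2.149.
CD = 0.0229 + 0.0458 × 2.149² = 0.2345.
L/D = CL/CD = 2.149 / 0.2345 = 9.17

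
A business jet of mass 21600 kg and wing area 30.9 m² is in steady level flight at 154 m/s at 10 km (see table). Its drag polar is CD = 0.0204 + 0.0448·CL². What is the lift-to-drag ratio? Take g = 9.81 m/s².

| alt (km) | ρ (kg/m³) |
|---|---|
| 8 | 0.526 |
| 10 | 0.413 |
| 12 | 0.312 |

At 10 km, from the table: ρ = 0.413 kg/m³.
Weight W = mg = 21600 × 9.81 = 2.119×10^5 N; in level flight L = W.
q = ½ρv² = ½ × 0.413 × 154² = 4897 Pa.
CL = W/(q·S) = 2.119×10^5 / (4897 × 30.9) = 1.4.
CD = 0.0204 + 0.0448 × 1.4² = 0.1082.
L/D = CL/CD = 1.4 / 0.1082 = 12.9

L/D = 12.9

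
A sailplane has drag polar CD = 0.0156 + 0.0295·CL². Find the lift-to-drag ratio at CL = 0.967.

CD = 0.0156 + 0.0295 × 0.967² = 0.04319
L/D = CL/CD = 0.967 / 0.04319 = 22.4

L/D = 22.4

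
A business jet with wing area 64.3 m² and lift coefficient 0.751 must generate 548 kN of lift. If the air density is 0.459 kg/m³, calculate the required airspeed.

L = ½ρv²S·CL ⇒ v = √(2L/(ρ·S·CL))
v = √(2 × 5.48×10^5 / (0.459 × 64.3 × 0.751)) = √49450 = 222 m/s

v = 222 m/s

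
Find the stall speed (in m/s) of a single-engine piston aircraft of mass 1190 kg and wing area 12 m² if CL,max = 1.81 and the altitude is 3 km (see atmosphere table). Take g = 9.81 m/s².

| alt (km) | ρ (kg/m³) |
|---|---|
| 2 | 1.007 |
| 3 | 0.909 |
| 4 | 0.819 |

V_stall = 34.4 m/s

At 3 km, from the table: ρ = 0.909 kg/m³.
Stall occurs when L = W at CL,max. W = mg = 1190 × 9.81 = 11670 N.
From L = ½ρV²S·CL,max = W: V_stall = √(2W/(ρSCL,max)) = √(2·11670/(0.909·12·1.81))
V_stall = √1183 = 34.4 m/s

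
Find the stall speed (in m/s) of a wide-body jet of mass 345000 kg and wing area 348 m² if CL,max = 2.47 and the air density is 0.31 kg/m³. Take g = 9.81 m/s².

Weight W = mg = 345000 × 9.81 = 3.384×10^6 N.
From L = ½ρV²S·CL,max = W: V_stall = √(2W/(ρSCL,max)) = √(2·3.384×10^6/(0.31·348·2.47))
V_stall = √25400 = 159 m/s

V_stall = 159 m/s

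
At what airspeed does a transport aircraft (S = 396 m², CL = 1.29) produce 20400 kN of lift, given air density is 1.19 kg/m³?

L = ½ρv²S·CL ⇒ v = √(2L/(ρ·S·CL))
v = √(2 × 2.04×10^7 / (1.19 × 396 × 1.29)) = √67120 = 259 m/s

v = 259 m/s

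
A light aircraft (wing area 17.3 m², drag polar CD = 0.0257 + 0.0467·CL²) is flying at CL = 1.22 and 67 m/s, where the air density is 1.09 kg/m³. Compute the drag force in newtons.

D = 4030 N

CD = 0.0257 + 0.0467 × 1.22² = 0.09521
D = ½ρv²S·CD = ½ × 1.09 × 67² × 17.3 × 0.09521 = 4030 N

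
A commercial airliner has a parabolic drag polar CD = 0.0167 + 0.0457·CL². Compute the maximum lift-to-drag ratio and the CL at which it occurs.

(L/D)max = 18.1, at CL = 0.605

For CD = CD0 + K·CL², (L/D)max occurs at CL* = √(CD0/K) and equals 1/(2√(K·CD0)).
(L/D)max = 1/(2√(0.0457 × 0.0167)) = 1/(2 × 0.02763) = 18.1
CL* = √(0.0167/0.0457) = 0.605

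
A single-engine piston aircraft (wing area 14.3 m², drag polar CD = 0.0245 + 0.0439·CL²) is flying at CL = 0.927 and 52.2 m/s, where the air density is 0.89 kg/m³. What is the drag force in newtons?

CD = 0.0245 + 0.0439 × 0.927² = 0.06222
D = ½ρv²S·CD = ½ × 0.89 × 52.2² × 14.3 × 0.06222 = 1080 N

D = 1080 N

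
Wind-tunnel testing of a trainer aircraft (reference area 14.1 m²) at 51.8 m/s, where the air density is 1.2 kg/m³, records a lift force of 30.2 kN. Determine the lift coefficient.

From L = ½ρv²S·CL, rearranging gives CL = 2L/(ρv²S).
CL = 2 × 30200 / (1.2 × 51.8² × 14.1) = 1.33

CL = 1.33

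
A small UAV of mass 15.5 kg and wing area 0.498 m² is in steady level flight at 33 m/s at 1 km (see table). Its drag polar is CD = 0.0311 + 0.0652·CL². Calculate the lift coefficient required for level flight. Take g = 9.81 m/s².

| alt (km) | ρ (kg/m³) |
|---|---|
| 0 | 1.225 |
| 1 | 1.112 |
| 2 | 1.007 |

CL = 0.504

At 1 km, from the table: ρ = 1.112 kg/m³.
Weight W = mg = 15.5 × 9.81 = 152.06 N; in level flight L = W.
Dynamic pressure q = 0.5 × 1.112 × 33² = 605.5 Pa.
CL = W/(q·S) = 152.06 / (605.5 × 0.498) = 0.5043.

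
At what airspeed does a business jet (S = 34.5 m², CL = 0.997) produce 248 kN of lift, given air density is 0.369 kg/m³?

L = ½ρv²S·CL ⇒ v = √(2L/(ρ·S·CL))
v = √(2 × 2.48×10^5 / (0.369 × 34.5 × 0.997)) = √39080 = 198 m/s

v = 198 m/s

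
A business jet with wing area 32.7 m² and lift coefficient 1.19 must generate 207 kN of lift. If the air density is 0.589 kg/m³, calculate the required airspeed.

L = ½ρv²S·CL ⇒ v = √(2L/(ρ·S·CL))
v = √(2 × 2.07×10^5 / (0.589 × 32.7 × 1.19)) = √18060 = 134 m/s

v = 134 m/s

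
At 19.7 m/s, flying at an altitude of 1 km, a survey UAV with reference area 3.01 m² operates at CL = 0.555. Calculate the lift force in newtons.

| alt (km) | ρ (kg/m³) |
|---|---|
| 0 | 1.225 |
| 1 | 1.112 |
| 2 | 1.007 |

L = 360 N

At 1 km, from the table: ρ = 1.112 kg/m³.
L = ½ρv²S·CL = ½ × 1.112 × 19.7² × 3.01 × 0.555 = 360 N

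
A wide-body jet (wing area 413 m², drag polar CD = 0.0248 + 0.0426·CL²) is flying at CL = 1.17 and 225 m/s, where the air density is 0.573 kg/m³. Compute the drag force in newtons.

CD = 0.0248 + 0.0426 × 1.17² = 0.08312
D = ½ρv²S·CD = ½ × 0.573 × 225² × 413 × 0.08312 = 4.98×10^5 N

D = 4.98×10^5 N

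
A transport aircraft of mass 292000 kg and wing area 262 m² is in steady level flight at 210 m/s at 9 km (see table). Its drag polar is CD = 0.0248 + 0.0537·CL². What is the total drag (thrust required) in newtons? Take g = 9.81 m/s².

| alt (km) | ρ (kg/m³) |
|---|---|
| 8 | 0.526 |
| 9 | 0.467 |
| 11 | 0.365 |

At 9 km, from the table: ρ = 0.467 kg/m³.
In steady level flight, lift balances weight: W = mg = 292000 × 9.81 = 2.8645×10^6 N.
q = ½ρv² = ½ × 0.467 × 210² = 10300 Pa.
Required CL = L/(qS) = 2.8645×10^6/(10300·262) = 1.062.
CD = 0.0248 + 0.0537 × 1.062² = 0.08534.
D = q·S·CD = 10300 × 262 × 0.08534 = 2.302×10^5 N

D = 2.3×10^5 N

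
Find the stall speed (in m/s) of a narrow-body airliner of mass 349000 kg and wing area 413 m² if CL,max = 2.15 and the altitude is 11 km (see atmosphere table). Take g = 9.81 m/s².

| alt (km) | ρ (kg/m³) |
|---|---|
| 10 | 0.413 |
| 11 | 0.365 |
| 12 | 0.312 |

At 11 km, from the table: ρ = 0.365 kg/m³.
Weight W = mg = 349000 × 9.81 = 3.424×10^6 N.
V_stall = √(2W/(ρ·S·CL,max)) = √(2 × 3.424×10^6 / (0.365 × 413 × 2.15))
V_stall = √21130 = 145 m/s

V_stall = 145 m/s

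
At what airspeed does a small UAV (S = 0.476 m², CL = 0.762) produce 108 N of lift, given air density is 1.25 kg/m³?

L = ½ρv²S·CL ⇒ v = √(2L/(ρ·S·CL))
v = √(2 × 108 / (1.25 × 0.476 × 0.762)) = √476.4 = 21.8 m/s

v = 21.8 m/s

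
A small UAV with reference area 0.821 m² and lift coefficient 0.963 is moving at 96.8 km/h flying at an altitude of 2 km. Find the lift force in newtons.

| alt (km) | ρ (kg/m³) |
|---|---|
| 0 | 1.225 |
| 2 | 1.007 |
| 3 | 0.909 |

At 2 km, from the table: ρ = 1.007 kg/m³.
Convert speed: v = 96.8 km/h ÷ 3.6 = 26.89 m/s.
L = ½ρv²S·CL = ½ × 1.007 × 26.89² × 0.821 × 0.963 = 288 N

L = 288 N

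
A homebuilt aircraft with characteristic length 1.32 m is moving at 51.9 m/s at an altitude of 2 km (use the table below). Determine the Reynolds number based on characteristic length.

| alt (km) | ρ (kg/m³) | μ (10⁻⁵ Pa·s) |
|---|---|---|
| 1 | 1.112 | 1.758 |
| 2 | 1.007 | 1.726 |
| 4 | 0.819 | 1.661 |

At 2 km, from the table: ρ = 1.007 kg/m³, μ = 1.726×10⁻⁵ Pa·s.
Re = ρ·v·c/μ = 1.007 × 51.9 × 1.32 / (1.726×10⁻⁵) = 4×10^6

Re = 4×10^6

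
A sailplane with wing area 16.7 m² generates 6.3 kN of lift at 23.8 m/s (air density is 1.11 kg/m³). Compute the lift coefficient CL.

From L = ½ρv²S·CL, rearranging gives CL = 2L/(ρv²S).
CL = 2 × 6300 / (1.11 × 23.8² × 16.7) = 1.2

CL = 1.2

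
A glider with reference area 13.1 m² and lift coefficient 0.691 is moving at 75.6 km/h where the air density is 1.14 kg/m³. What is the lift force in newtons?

Convert speed: v = 75.6 km/h ÷ 3.6 = 21 m/s.
Dynamic pressure q = ½ρv² = ½ × 1.14 × 21² = 251.4 Pa.
L = q·S·CL = 251.4 × 13.1 × 0.691 = 2280 N

L = 2280 N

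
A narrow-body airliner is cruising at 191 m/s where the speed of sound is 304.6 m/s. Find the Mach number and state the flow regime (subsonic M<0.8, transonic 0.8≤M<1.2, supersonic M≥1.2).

M = 0.627 (subsonic)

M = v/a = 191 / 304.6 = 0.627
M = 0.627 → subsonic.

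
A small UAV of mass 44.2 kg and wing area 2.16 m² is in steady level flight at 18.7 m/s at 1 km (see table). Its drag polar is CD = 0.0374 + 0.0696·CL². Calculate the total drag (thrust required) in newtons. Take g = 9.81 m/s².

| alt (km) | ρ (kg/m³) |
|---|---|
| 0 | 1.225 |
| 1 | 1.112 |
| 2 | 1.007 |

At 1 km, from the table: ρ = 1.112 kg/m³.
In steady level flight, lift balances weight: W = mg = 44.2 × 9.81 = 433.6 N.
Dynamic pressure q = 0.5 × 1.112 × 18.7² = 194.4 Pa.
CL = W/(q·S) = 433.6 / (194.4 × 2.16) = 1.032.
CD = 0.0374 + 0.0696 × 1.032² = 0.1116.
D = q·S·CD = 194.4 × 2.16 × 0.1116 = 46.87 N

D = 46.9 N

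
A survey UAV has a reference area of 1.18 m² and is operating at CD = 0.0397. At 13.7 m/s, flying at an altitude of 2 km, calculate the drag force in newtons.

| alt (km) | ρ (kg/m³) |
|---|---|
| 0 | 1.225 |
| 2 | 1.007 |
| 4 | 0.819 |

At 2 km, from the table: ρ = 1.007 kg/m³.
D = ½ρv²S·CD = ½ × 1.007 × 13.7² × 1.18 × 0.0397 = 4.43 N

D = 4.43 N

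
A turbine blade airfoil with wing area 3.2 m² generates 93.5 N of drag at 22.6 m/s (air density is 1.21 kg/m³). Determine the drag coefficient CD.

From D = ½ρv²S·CD, rearranging gives CD = 2D/(ρv²S).
CD = 2 × 93.5 / (1.21 × 22.6² × 3.2) = 0.0946

CD = 0.0946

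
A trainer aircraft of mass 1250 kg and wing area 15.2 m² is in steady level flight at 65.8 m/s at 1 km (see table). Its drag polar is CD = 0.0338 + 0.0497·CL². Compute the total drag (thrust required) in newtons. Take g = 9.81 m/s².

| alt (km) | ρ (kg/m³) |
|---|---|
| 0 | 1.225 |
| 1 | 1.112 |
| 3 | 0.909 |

At 1 km, from the table: ρ = 1.112 kg/m³.
Weight W = mg = 1250 × 9.81 = 12262 N; in level flight L = W.
q = ½ρv² = ½ × 1.112 × 65.8² = 2407 Pa.
CL = W/(q·S) = 12262 / (2407 × 15.2) = 0.3351.
CD = 0.0338 + 0.0497 × 0.3351² = 0.03938.
D = q·S·CD = 2407 × 15.2 × 0.03938 = 1441 N

D = 1440 N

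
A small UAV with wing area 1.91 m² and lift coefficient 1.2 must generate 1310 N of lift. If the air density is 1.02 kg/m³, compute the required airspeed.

L = ½ρv²S·CL ⇒ v = √(2L/(ρ·S·CL))
v = √(2 × 1310 / (1.02 × 1.91 × 1.2)) = √1121 = 33.5 m/s

v = 33.5 m/s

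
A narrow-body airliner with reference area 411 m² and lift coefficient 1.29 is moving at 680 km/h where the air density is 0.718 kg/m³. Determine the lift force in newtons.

L = 6.79×10^6 N

Convert speed: v = 680 km/h ÷ 3.6 = 188.9 m/s.
L = ½ρv²S·CL = ½ × 0.718 × 188.9² × 411 × 1.29 = 6.79×10^6 N ≈ 6790 kN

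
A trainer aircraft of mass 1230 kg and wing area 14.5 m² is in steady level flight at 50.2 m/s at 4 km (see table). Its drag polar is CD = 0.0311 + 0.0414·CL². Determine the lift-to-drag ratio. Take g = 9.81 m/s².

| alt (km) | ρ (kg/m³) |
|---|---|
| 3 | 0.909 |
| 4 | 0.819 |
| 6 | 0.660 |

At 4 km, from the table: ρ = 0.819 kg/m³.
In steady level flight, lift balances weight: W = mg = 1230 × 9.81 = 12066 N.
q = ½ρv² = ½ × 0.819 × 50.2² = 1032 Pa.
Required CL = L/(qS) = 12066/(1032·14.5) = 0.8064.
CD = 0.0311 + 0.0414 × 0.8064² = 0.05802.
L/D = CL/CD = 0.8064 / 0.05802 = 13.9

L/D = 13.9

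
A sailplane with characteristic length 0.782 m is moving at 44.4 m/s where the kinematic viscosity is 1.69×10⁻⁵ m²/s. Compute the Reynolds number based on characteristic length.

Re = v·c/ν = 44.4 × 0.782 / (1.69×10⁻⁵) = 2.05×10^6

Re = 2.05×10^6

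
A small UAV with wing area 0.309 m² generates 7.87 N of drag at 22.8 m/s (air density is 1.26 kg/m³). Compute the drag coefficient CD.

From D = ½ρv²S·CD, rearranging gives CD = 2D/(ρv²S).
CD = 2 × 7.87 / (1.26 × 22.8² × 0.309) = 0.0778

CD = 0.0778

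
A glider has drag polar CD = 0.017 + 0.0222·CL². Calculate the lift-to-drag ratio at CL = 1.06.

CD = 0.017 + 0.0222 × 1.06² = 0.04194
L/D = CL/CD = 1.06 / 0.04194 = 25.3

L/D = 25.3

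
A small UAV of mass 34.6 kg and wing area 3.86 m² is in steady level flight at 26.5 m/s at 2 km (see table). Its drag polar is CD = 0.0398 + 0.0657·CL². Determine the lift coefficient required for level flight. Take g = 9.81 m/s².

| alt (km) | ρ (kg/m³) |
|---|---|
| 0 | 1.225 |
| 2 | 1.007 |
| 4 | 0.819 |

At 2 km, from the table: ρ = 1.007 kg/m³.
Level flight ⇒ L = W = m·g = 34.6 × 9.81 = 339.43 N.
Dynamic pressure q = 0.5 × 1.007 × 26.5² = 353.6 Pa.
CL = 2W/(ρv²S) = 2×339.43/(1.007×26.5²×3.86) = 0.2487.

CL = 0.249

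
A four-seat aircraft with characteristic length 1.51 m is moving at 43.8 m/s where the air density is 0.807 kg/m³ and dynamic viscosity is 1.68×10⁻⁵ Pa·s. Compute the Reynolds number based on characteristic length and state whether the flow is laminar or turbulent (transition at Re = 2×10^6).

Re = 3.18×10^6 (turbulent)

Re = ρ·v·c/μ = 0.807 × 43.8 × 1.51 / (1.68×10⁻⁵) = 3.18×10^6
Since 3.18×10^6 > 2×10^6, the flow is turbulent.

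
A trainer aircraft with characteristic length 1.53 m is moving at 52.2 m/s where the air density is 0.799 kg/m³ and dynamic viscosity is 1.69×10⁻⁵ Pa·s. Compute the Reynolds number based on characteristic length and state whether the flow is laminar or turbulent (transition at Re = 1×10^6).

Re = 3.78×10^6 (turbulent)

Re = ρ·v·c/μ = 0.799 × 52.2 × 1.53 / (1.69×10⁻⁵) = 3.78×10^6
Since 3.78×10^6 > 1×10^6, the flow is turbulent.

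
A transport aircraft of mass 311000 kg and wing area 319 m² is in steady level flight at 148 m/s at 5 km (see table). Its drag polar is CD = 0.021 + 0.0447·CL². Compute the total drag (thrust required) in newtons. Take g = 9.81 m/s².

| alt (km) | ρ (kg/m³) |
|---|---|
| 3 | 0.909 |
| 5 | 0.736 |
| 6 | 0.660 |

D = 2.16×10^5 N

At 5 km, from the table: ρ = 0.736 kg/m³.
Level flight ⇒ L = W = m·g = 311000 × 9.81 = 3.0509×10^6 N.
q = ½ρv² = ½ × 0.736 × 148² = 8061 Pa.
Required CL = L/(qS) = 3.0509×10^6/(8061·319) = 1.186.
CD = 0.021 + 0.0447 × 1.186² = 0.08393.
D = q·S·CD = 8061 × 319 × 0.08393 = 2.158×10^5 N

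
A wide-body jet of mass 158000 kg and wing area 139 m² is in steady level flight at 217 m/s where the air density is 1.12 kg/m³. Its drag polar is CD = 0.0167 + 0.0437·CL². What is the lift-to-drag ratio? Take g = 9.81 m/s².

L/D = 17.2

Weight W = mg = 158000 × 9.81 = 1.55×10^6 N; in level flight L = W.
Dynamic pressure q = 0.5 × 1.12 × 217² = 26370 Pa.
CL = 2W/(ρv²S) = 2×1.55×10^6/(1.12×217²×139) = 0.4229.
CD = 0.0167 + 0.0437 × 0.4229² = 0.02451.
L/D = CL/CD = 0.4229 / 0.02451 = 17.2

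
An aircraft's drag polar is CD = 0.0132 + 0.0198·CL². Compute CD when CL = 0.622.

CD = 0.0209

CD = 0.0132 + 0.0198 × 0.622² = 0.0132 + 0.00766 = 0.0209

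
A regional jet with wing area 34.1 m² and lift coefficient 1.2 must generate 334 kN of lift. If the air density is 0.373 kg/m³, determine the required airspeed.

v = 209 m/s

L = ½ρv²S·CL ⇒ v = √(2L/(ρ·S·CL))
v = √(2 × 3.34×10^5 / (0.373 × 34.1 × 1.2)) = √43770 = 209 m/s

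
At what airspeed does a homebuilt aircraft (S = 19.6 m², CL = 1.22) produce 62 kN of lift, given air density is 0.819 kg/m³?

L = ½ρv²S·CL ⇒ v = √(2L/(ρ·S·CL))
v = √(2 × 62000 / (0.819 × 19.6 × 1.22)) = √6332 = 79.6 m/s

v = 79.6 m/s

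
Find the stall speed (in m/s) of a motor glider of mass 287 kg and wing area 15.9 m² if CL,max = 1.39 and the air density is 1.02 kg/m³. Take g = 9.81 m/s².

Weight W = mg = 287 × 9.81 = 2815 N.
V_stall = √(2W/(ρ·S·CL,max)) = √(2 × 2815 / (1.02 × 15.9 × 1.39))
V_stall = √249.8 = 15.8 m/s

V_stall = 15.8 m/s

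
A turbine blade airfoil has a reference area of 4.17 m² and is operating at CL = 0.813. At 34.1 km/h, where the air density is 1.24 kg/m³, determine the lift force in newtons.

L = 189 N

Convert speed: v = 34.1 km/h ÷ 3.6 = 9.472 m/s.
Dynamic pressure q = ½ρv² = ½ × 1.24 × 9.472² = 55.63 Pa.
L = q·S·CL = 55.63 × 4.17 × 0.813 = 189 N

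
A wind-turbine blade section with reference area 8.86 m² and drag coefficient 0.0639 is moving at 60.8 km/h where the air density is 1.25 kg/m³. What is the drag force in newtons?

Convert speed: v = 60.8 km/h ÷ 3.6 = 16.89 m/s.
D = ½ρv²S·CD = ½ × 1.25 × 16.89² × 8.86 × 0.0639 = 101 N

D = 101 N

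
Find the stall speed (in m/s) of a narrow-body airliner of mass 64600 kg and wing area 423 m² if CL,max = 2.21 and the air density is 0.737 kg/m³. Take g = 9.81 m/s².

At stall, lift equals weight: L = W = m·g = 64600 × 9.81 = 6.337×10^5 N.
V_stall = √(2W/(ρ·S·CL,max)) = √(2 × 6.337×10^5 / (0.737 × 423 × 2.21))
V_stall = √1840 = 42.9 m/s

V_stall = 42.9 m/s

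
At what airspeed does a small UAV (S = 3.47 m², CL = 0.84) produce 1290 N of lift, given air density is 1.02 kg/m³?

L = ½ρv²S·CL ⇒ v = √(2L/(ρ·S·CL))
v = √(2 × 1290 / (1.02 × 3.47 × 0.84)) = √867.8 = 29.5 m/s

v = 29.5 m/s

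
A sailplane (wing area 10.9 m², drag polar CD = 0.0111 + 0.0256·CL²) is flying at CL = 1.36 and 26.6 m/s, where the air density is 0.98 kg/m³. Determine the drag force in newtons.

D = 221 N

CD = 0.0111 + 0.0256 × 1.36² = 0.05845
D = ½ρv²S·CD = ½ × 0.98 × 26.6² × 10.9 × 0.05845 = 221 N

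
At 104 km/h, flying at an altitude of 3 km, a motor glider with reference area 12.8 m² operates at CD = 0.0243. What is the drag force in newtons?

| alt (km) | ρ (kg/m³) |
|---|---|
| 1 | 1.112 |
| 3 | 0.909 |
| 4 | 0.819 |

At 3 km, from the table: ρ = 0.909 kg/m³.
Convert speed: v = 104 km/h ÷ 3.6 = 28.89 m/s.
Dynamic pressure q = ½ρv² = ½ × 0.909 × 28.89² = 379.3 Pa.
D = q·S·CD = 379.3 × 12.8 × 0.0243 = 118 N

D = 118 N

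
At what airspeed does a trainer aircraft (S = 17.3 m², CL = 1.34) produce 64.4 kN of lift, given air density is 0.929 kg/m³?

L = ½ρv²S·CL ⇒ v = √(2L/(ρ·S·CL))
v = √(2 × 64400 / (0.929 × 17.3 × 1.34)) = √5981 = 77.3 m/s

v = 77.3 m/s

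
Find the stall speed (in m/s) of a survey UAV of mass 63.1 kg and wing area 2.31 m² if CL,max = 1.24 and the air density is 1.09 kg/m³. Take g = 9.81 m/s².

Stall occurs when L = W at CL,max. W = mg = 63.1 × 9.81 = 619 N.
V_stall = √(2W/(ρ·S·CL,max)) = √(2 × 619 / (1.09 × 2.31 × 1.24))
V_stall = √396.5 = 19.9 m/s

V_stall = 19.9 m/s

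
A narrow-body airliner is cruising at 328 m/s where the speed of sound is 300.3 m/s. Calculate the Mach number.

M = v/a = 328 / 300.3 = 1.09

M = 1.09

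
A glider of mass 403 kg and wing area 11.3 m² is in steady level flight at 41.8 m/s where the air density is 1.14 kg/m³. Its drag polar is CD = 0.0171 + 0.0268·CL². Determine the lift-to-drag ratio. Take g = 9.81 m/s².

L/D = 17.2

Level flight ⇒ L = W = m·g = 403 × 9.81 = 3953.4 N.
q = ½ρv² = ½ × 1.14 × 41.8² = 995.9 Pa.
CL = 2W/(ρv²S) = 2×3953.4/(1.14×41.8²×11.3) = 0.3513.
CD = 0.0171 + 0.0268 × 0.3513² = 0.02041.
L/D = CL/CD = 0.3513 / 0.02041 = 17.2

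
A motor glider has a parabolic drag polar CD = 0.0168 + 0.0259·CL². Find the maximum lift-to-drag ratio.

For CD = CD0 + K·CL², (L/D)max occurs at CL* = √(CD0/K) and equals 1/(2√(K·CD0)).
(L/D)max = 1/(2√(0.0259 × 0.0168)) = 1/(2 × 0.02086) = 24

(L/D)max = 24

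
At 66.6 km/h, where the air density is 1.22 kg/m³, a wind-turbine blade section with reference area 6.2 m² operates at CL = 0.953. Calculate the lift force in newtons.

Convert speed: v = 66.6 km/h ÷ 3.6 = 18.5 m/s.
L = ½ρv²S·CL = ½ × 1.22 × 18.5² × 6.2 × 0.953 = 1230 N

L = 1230 N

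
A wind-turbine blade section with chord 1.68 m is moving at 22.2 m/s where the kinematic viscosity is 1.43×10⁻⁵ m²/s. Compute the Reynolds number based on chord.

Re = v·c/ν = 22.2 × 1.68 / (1.43×10⁻⁵) = 2.61×10^6

Re = 2.61×10^6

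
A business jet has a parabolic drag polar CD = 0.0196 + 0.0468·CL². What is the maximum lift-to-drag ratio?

(L/D)max = 16.5

For CD = CD0 + K·CL², (L/D)max occurs at CL* = √(CD0/K) and equals 1/(2√(K·CD0)).
(L/D)max = 1/(2√(0.0468 × 0.0196)) = 1/(2 × 0.03029) = 16.5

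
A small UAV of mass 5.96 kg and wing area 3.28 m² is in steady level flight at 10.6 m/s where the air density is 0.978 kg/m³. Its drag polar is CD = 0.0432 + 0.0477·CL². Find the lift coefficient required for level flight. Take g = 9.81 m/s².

Weight W = mg = 5.96 × 9.81 = 58.468 N; in level flight L = W.
Dynamic pressure q = 0.5 × 0.978 × 10.6² = 54.94 Pa.
CL = W/(q·S) = 58.468 / (54.94 × 3.28) = 0.3244.

CL = 0.324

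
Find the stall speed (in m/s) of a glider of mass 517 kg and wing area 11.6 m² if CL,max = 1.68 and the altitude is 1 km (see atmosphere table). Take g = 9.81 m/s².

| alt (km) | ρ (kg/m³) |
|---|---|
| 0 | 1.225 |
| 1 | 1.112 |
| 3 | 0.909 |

V_stall = 21.6 m/s

At 1 km, from the table: ρ = 1.112 kg/m³.
Weight W = mg = 517 × 9.81 = 5072 N.
From L = ½ρV²S·CL,max = W: V_stall = √(2W/(ρSCL,max)) = √(2·5072/(1.112·11.6·1.68))
V_stall = √468.1 = 21.6 m/s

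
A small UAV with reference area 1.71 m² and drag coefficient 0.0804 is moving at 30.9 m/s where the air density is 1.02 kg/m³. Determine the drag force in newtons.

D = 66.9 N

Dynamic pressure q = ½ρv² = ½ × 1.02 × 30.9² = 487 Pa.
D = q·S·CD = 487 × 1.71 × 0.0804 = 66.9 N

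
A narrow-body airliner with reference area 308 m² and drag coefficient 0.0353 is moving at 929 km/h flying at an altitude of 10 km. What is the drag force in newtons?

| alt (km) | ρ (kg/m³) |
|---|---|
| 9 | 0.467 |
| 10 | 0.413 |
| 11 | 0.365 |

At 10 km, from the table: ρ = 0.413 kg/m³.
Convert speed: v = 929 km/h ÷ 3.6 = 258.1 m/s.
D = ½ρv²S·CD = ½ × 0.413 × 258.1² × 308 × 0.0353 = 1.5×10^5 N ≈ 150 kN

D = 1.5×10^5 N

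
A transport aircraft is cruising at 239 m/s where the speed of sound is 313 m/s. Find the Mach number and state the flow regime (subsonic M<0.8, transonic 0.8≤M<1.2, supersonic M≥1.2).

M = v/a = 239 / 313 = 0.764
M = 0.764 → subsonic.

M = 0.764 (subsonic)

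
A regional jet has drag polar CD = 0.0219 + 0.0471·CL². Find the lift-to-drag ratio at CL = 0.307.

CD = 0.0219 + 0.0471 × 0.307² = 0.02634
L/D = CL/CD = 0.307 / 0.02634 = 11.7

L/D = 11.7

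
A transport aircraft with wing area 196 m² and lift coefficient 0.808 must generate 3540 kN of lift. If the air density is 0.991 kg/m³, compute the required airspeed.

L = ½ρv²S·CL ⇒ v = √(2L/(ρ·S·CL))
v = √(2 × 3.54×10^6 / (0.991 × 196 × 0.808)) = √45110 = 212 m/s

v = 212 m/s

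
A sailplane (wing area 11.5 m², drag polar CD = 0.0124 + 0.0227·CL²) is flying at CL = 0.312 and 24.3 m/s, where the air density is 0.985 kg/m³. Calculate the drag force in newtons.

CD = 0.0124 + 0.0227 × 0.312² = 0.01461
D = ½ρv²S·CD = ½ × 0.985 × 24.3² × 11.5 × 0.01461 = 48.9 N

D = 48.9 N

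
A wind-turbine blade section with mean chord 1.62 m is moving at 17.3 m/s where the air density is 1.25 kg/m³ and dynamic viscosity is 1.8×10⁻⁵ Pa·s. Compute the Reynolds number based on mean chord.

Re = ρ·v·c/μ = 1.25 × 17.3 × 1.62 / (1.8×10⁻⁵) = 1.95×10^6

Re = 1.95×10^6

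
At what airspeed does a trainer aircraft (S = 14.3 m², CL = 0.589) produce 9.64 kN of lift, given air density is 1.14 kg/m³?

L = ½ρv²S·CL ⇒ v = √(2L/(ρ·S·CL))
v = √(2 × 9640 / (1.14 × 14.3 × 0.589)) = √2008 = 44.8 m/s

v = 44.8 m/s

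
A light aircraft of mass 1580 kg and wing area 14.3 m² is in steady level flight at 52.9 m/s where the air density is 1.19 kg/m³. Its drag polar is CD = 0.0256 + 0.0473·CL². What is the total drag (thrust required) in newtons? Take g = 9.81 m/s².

Weight W = mg = 1580 × 9.81 = 15500 N; in level flight L = W.
q = ½ρv² = ½ × 1.19 × 52.9² = 1665 Pa.
CL = 2W/(ρv²S) = 2×15500/(1.19×52.9²×14.3) = 0.651.
CD = 0.0256 + 0.0473 × 0.651² = 0.04564.
D = q·S·CD = 1665 × 14.3 × 0.04564 = 1087 N

D = 1090 N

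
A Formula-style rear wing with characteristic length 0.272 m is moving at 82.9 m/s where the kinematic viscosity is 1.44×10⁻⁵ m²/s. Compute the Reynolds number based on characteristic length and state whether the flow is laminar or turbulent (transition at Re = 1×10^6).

Re = 1.57×10^6 (turbulent)

Re = v·c/ν = 82.9 × 0.272 / (1.44×10⁻⁵) = 1.57×10^6
Since 1.57×10^6 > 1×10^6, the flow is turbulent.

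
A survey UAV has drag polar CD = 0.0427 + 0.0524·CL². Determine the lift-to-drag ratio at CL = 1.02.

CD = 0.0427 + 0.0524 × 1.02² = 0.09722
L/D = CL/CD = 1.02 / 0.09722 = 10.5

L/D = 10.5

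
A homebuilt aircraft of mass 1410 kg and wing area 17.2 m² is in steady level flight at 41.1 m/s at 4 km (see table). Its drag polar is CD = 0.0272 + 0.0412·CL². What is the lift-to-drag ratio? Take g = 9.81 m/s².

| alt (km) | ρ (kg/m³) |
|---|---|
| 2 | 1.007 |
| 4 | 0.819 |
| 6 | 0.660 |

L/D = 14

At 4 km, from the table: ρ = 0.819 kg/m³.
Level flight ⇒ L = W = m·g = 1410 × 9.81 = 13832 N.
q = ½ρv² = ½ × 0.819 × 41.1² = 691.7 Pa.
CL = W/(q·S) = 13832 / (691.7 × 17.2) = 1.163.
CD = 0.0272 + 0.0412 × 1.163² = 0.08289.
L/D = CL/CD = 1.163 / 0.08289 = 14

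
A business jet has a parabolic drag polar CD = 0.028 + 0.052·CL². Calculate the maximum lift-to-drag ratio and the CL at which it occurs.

For CD = CD0 + K·CL², (L/D)max occurs at CL* = √(CD0/K) and equals 1/(2√(K·CD0)).
(L/D)max = 1/(2√(0.052 × 0.028)) = 1/(2 × 0.03816) = 13.1
CL* = √(0.028/0.052) = 0.734

(L/D)max = 13.1, at CL = 0.734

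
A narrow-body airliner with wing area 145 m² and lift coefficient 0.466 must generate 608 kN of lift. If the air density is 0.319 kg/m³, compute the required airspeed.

v = 238 m/s

L = ½ρv²S·CL ⇒ v = √(2L/(ρ·S·CL))
v = √(2 × 6.08×10^5 / (0.319 × 145 × 0.466)) = √56410 = 238 m/s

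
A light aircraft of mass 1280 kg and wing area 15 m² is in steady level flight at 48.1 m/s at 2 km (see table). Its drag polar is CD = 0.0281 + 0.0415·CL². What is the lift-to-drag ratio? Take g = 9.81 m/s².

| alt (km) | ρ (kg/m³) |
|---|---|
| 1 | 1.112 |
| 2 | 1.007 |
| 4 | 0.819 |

L/D = 14.5

At 2 km, from the table: ρ = 1.007 kg/m³.
Weight W = mg = 1280 × 9.81 = 12557 N; in level flight L = W.
q = ½ρv² = ½ × 1.007 × 48.1² = 1165 Pa.
Required CL = L/(qS) = 12557/(1165·15) = 0.7186.
CD = 0.0281 + 0.0415 × 0.7186² = 0.04953.
L/D = CL/CD = 0.7186 / 0.04953 = 14.5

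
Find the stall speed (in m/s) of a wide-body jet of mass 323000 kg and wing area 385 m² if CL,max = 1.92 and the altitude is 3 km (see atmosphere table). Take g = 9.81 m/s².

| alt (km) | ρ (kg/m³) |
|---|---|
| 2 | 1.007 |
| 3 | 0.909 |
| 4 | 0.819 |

At 3 km, from the table: ρ = 0.909 kg/m³.
Stall occurs when L = W at CL,max. W = mg = 323000 × 9.81 = 3.169×10^6 N.
From L = ½ρV²S·CL,max = W: V_stall = √(2W/(ρSCL,max)) = √(2·3.169×10^6/(0.909·385·1.92))
V_stall = √9431 = 97.1 m/s

V_stall = 97.1 m/s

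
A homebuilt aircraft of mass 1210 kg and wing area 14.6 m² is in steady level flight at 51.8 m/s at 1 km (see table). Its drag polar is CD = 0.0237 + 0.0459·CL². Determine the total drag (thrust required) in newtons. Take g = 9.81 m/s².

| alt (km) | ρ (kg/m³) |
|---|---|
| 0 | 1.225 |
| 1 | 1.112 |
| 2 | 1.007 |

D = 813 N

At 1 km, from the table: ρ = 1.112 kg/m³.
Weight W = mg = 1210 × 9.81 = 11870 N; in level flight L = W.
q = ½ρv² = ½ × 1.112 × 51.8² = 1492 Pa.
CL = 2W/(ρv²S) = 2×11870/(1.112×51.8²×14.6) = 0.545.
CD = 0.0237 + 0.0459 × 0.545² = 0.03733.
D = q·S·CD = 1492 × 14.6 × 0.03733 = 813.1 N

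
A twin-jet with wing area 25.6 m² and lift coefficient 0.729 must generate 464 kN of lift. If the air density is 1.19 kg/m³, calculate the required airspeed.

v = 204 m/s

L = ½ρv²S·CL ⇒ v = √(2L/(ρ·S·CL))
v = √(2 × 4.64×10^5 / (1.19 × 25.6 × 0.729)) = √41790 = 204 m/s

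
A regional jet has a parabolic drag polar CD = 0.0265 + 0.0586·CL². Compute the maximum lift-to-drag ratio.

For CD = CD0 + K·CL², (L/D)max occurs at CL* = √(CD0/K) and equals 1/(2√(K·CD0)).
(L/D)max = 1/(2√(0.0586 × 0.0265)) = 1/(2 × 0.03941) = 12.7

(L/D)max = 12.7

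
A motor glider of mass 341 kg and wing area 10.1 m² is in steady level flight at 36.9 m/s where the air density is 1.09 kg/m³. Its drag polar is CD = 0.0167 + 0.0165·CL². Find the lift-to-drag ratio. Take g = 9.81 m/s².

Level flight ⇒ L = W = m·g = 341 × 9.81 = 3345.2 N.
q = ½ρv² = ½ × 1.09 × 36.9² = 742.1 Pa.
CL = 2W/(ρv²S) = 2×3345.2/(1.09×36.9²×10.1) = 0.4463.
CD = 0.0167 + 0.0165 × 0.4463² = 0.01999.
L/D = CL/CD = 0.4463 / 0.01999 = 22.3

L/D = 22.3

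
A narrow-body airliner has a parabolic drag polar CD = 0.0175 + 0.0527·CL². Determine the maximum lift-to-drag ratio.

(L/D)max = 16.5

For CD = CD0 + K·CL², (L/D)max occurs at CL* = √(CD0/K) and equals 1/(2√(K·CD0)).
(L/D)max = 1/(2√(0.0527 × 0.0175)) = 1/(2 × 0.03037) = 16.5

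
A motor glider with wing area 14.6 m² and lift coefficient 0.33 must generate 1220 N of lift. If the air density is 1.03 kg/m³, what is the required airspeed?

L = ½ρv²S·CL ⇒ v = √(2L/(ρ·S·CL))
v = √(2 × 1220 / (1.03 × 14.6 × 0.33)) = √491.7 = 22.2 m/s

v = 22.2 m/s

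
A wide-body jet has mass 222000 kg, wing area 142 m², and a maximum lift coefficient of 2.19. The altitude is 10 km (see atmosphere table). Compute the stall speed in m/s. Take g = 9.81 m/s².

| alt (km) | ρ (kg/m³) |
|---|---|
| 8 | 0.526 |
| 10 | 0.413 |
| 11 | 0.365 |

At 10 km, from the table: ρ = 0.413 kg/m³.
At stall, lift equals weight: L = W = m·g = 222000 × 9.81 = 2.178×10^6 N.
From L = ½ρV²S·CL,max = W: V_stall = √(2W/(ρSCL,max)) = √(2·2.178×10^6/(0.413·142·2.19))
V_stall = √33910 = 184 m/s

V_stall = 184 m/s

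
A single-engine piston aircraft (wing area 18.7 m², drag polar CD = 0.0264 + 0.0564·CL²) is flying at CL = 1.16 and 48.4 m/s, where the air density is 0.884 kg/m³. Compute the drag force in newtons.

D = 1980 N

CD = 0.0264 + 0.0564 × 1.16² = 0.1023
D = ½ρv²S·CD = ½ × 0.884 × 48.4² × 18.7 × 0.1023 = 1980 N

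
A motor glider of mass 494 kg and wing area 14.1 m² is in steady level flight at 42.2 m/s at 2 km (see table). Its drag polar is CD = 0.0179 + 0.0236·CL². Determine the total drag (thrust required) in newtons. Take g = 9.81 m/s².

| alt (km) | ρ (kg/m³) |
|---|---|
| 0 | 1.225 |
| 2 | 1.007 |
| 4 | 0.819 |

At 2 km, from the table: ρ = 1.007 kg/m³.
Level flight ⇒ L = W = m·g = 494 × 9.81 = 4846.1 N.
Dynamic pressure q = 0.5 × 1.007 × 42.2² = 896.7 Pa.
CL = W/(q·S) = 4846.1 / (896.7 × 14.1) = 0.3833.
CD = 0.0179 + 0.0236 × 0.3833² = 0.02137.
D = q·S·CD = 896.7 × 14.1 × 0.02137 = 270.1 N

D = 270 N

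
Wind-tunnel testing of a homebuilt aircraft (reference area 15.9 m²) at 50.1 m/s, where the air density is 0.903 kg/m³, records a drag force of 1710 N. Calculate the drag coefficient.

From D = ½ρv²S·CD, rearranging gives CD = 2D/(ρv²S).
CD = 2 × 1710 / (0.903 × 50.1² × 15.9) = 0.0949

CD = 0.0949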